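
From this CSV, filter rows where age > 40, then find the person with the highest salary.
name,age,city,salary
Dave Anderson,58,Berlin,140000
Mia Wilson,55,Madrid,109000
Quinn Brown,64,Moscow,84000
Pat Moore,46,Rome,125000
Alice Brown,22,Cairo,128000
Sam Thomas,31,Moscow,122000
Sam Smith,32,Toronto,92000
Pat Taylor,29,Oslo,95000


Filter: age > 40
Sort by: salary (descending)

Filtered records (4):
  Dave Anderson, age 58, salary $140000
  Pat Moore, age 46, salary $125000
  Mia Wilson, age 55, salary $109000
  Quinn Brown, age 64, salary $84000

Highest salary: Dave Anderson ($140000)

Dave Anderson


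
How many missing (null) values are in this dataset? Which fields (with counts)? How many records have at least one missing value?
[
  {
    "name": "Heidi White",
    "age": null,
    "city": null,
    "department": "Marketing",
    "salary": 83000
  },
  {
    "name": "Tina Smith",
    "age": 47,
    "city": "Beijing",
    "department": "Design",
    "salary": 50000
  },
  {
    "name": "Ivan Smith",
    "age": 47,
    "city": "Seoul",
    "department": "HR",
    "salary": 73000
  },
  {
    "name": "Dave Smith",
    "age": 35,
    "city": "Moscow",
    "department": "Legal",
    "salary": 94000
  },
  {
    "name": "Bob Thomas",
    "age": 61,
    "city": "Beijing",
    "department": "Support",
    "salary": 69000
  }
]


Checking for missing (null) values in 5 records:

  Heidi White: age, city
  Tina Smith: complete
  Ivan Smith: complete
  Dave Smith: complete
  Bob Thomas: complete

Per field:
  name: 0 missing
  age: 1 missing
  city: 1 missing
  department: 0 missing
  salary: 0 missing

Total missing values: 2
Records with any missing: 1

2 missing values (age: 1, city: 1); 1 incomplete records


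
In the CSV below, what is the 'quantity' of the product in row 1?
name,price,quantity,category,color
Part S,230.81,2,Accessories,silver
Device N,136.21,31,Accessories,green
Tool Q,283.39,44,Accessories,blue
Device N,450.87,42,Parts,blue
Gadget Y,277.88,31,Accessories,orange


Query: Row 1 ('Part S'), column 'quantity'
Value: 2

2


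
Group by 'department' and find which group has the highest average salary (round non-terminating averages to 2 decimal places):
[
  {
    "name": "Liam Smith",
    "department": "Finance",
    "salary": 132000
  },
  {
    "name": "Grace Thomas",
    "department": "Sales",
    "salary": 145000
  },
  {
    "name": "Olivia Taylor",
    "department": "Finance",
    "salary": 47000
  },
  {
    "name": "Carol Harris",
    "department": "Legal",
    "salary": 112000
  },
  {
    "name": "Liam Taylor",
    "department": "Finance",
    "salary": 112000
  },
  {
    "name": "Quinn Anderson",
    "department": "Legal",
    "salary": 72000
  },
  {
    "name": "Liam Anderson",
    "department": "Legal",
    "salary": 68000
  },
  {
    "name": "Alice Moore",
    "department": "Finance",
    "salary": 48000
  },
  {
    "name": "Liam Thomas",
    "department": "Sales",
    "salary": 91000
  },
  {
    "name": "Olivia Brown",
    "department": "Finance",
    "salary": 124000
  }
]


Group by: department

Groups:
  Finance: 5 people, avg salary = 463000/5 = $92600
  Legal: 3 people, avg salary = 252000/3 = $84000
  Sales: 2 people, avg salary = 236000/2 = $118000

Highest average salary: Sales ($118000)

Sales ($118000)


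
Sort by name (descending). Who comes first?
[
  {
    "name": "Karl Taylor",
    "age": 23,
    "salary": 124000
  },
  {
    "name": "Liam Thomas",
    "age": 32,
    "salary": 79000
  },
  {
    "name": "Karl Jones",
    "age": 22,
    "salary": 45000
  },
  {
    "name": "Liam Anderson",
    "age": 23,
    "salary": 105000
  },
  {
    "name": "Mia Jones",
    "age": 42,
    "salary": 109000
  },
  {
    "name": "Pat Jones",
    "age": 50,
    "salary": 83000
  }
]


Sort by: name (descending)

Sorted order:
  1. Pat Jones (name = Pat Jones)
  2. Mia Jones (name = Mia Jones)
  3. Liam Thomas (name = Liam Thomas)
  4. Liam Anderson (name = Liam Anderson)
  5. Karl Taylor (name = Karl Taylor)
  6. Karl Jones (name = Karl Jones)

First: Pat Jones

Pat Jones


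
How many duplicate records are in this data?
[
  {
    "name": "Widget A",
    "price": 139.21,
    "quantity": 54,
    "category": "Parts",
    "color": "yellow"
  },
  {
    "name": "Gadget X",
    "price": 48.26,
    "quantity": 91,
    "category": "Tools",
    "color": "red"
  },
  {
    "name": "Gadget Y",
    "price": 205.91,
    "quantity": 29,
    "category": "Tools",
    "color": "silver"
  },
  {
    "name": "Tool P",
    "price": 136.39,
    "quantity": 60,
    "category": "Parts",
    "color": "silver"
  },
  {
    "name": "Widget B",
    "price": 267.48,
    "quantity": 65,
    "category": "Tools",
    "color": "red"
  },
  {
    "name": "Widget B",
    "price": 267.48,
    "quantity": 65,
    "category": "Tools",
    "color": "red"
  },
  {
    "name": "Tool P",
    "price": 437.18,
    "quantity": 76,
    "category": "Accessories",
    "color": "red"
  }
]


Checking 7 records for duplicates:

  Row 1: Widget A ($139.21, qty 54)
  Row 2: Gadget X ($48.26, qty 91)
  Row 3: Gadget Y ($205.91, qty 29)
  Row 4: Tool P ($136.39, qty 60)
  Row 5: Widget B ($267.48, qty 65)
  Row 6: Widget B ($267.48, qty 65) <-- DUPLICATE
  Row 7: Tool P ($437.18, qty 76)

Duplicates found: 1
Unique records: 6

1 duplicates, 6 unique


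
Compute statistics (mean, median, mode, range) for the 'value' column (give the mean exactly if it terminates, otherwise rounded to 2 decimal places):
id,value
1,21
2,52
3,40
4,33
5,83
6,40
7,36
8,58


Data: [21, 52, 40, 33, 83, 40, 36, 58]
Count: 8
Sum: 363
Mean: 363/8 = 45.375
Sorted: [21, 33, 36, 40, 40, 52, 58, 83]
Median: 40.0
Mode: 40 (2 times)
Range: 83 - 21 = 62
Min: 21, Max: 83

mean=45.375, median=40.0, mode=40, range=62


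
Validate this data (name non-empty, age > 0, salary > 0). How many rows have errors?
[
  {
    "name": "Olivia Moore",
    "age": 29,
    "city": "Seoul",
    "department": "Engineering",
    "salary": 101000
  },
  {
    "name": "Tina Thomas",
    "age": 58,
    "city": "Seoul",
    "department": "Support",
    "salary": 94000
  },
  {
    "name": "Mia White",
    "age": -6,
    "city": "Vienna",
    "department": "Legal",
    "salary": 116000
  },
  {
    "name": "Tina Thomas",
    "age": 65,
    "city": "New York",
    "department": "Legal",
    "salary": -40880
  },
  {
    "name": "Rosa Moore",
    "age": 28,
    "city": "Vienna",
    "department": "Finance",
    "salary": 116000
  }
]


Validating 5 records:
Rules: name non-empty, age > 0, salary > 0

  Row 1 (Olivia Moore): OK
  Row 2 (Tina Thomas): OK
  Row 3 (Mia White): negative age: -6
  Row 4 (Tina Thomas): negative salary: -40880
  Row 5 (Rosa Moore): OK

Total errors: 2

2 errors


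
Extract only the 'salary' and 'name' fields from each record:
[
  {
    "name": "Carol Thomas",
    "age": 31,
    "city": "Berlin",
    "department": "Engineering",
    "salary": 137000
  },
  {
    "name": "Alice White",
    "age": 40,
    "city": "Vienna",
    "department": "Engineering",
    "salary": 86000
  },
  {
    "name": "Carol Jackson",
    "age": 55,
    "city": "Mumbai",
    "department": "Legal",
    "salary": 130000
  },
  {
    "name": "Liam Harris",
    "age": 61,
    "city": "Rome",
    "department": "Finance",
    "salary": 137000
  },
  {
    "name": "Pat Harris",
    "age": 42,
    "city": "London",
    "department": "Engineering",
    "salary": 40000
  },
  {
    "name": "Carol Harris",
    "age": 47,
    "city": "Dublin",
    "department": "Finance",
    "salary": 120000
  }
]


Original: 6 records with fields: name, age, city, department, salary
Keep: ['salary', 'name']
Drop: ['age', 'city', 'department']
Result: 6 records, 2 fields each

[
  {
    "salary": 137000,
    "name": "Carol Thomas"
  },
  {
    "salary": 86000,
    "name": "Alice White"
  },
  {
    "salary": 130000,
    "name": "Carol Jackson"
  },
  {
    "salary": 137000,
    "name": "Liam Harris"
  },
  {
    "salary": 40000,
    "name": "Pat Harris"
  },
  {
    "salary": 120000,
    "name": "Carol Harris"
  }
]


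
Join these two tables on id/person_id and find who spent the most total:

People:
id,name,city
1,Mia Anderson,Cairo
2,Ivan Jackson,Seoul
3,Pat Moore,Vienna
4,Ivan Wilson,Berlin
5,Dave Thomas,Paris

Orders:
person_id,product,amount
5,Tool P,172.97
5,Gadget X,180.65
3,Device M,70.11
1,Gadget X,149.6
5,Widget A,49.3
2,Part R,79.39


Join on: people.id = orders.person_id

Joined rows:
  Dave Thomas (Paris) bought Tool P for $172.97
  Dave Thomas (Paris) bought Gadget X for $180.65
  Pat Moore (Vienna) bought Device M for $70.11
  Mia Anderson (Cairo) bought Gadget X for $149.6
  Dave Thomas (Paris) bought Widget A for $49.3
  Ivan Jackson (Seoul) bought Part R for $79.39

Total per person:
  Dave Thomas: $402.92
  Mia Anderson: $149.60
  Ivan Jackson: $79.39
  Pat Moore: $70.11

Top spender: Dave Thomas ($402.92)

Dave Thomas ($402.92)


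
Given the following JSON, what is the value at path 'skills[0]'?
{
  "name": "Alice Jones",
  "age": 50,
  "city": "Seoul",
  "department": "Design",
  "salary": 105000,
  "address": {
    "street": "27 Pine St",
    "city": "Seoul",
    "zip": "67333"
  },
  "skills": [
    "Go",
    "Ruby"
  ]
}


Query: skills[0]
Path: skills -> first element
Value: Go

Go


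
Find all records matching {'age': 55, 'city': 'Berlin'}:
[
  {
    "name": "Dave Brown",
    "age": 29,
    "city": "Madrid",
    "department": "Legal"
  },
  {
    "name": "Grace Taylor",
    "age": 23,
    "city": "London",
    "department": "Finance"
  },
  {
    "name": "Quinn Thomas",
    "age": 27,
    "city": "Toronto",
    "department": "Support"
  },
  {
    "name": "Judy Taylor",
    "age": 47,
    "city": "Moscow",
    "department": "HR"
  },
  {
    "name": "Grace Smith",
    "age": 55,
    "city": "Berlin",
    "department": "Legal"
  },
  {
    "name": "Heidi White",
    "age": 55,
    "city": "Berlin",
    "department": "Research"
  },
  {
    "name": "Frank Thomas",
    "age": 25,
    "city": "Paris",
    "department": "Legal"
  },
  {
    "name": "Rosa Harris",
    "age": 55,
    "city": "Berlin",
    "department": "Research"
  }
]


Search criteria: {'age': 55, 'city': 'Berlin'}

Checking 8 records:
  Dave Brown: {age: 29, city: Madrid}
  Grace Taylor: {age: 23, city: London}
  Quinn Thomas: {age: 27, city: Toronto}
  Judy Taylor: {age: 47, city: Moscow}
  Grace Smith: {age: 55, city: Berlin} <-- MATCH
  Heidi White: {age: 55, city: Berlin} <-- MATCH
  Frank Thomas: {age: 25, city: Paris}
  Rosa Harris: {age: 55, city: Berlin} <-- MATCH

Matches: ["Grace Smith", "Heidi White", "Rosa Harris"]

["Grace Smith", "Heidi White", "Rosa Harris"]


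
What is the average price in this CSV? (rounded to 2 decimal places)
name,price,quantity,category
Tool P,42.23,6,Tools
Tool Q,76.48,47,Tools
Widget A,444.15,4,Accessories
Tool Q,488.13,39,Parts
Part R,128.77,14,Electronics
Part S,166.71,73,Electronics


Computing average price:
Values: [42.23, 76.48, 444.15, 488.13, 128.77, 166.71]
Sum = 1346.47
Count = 6
Average = 1346.47/6 ≈ 224.41 (rounded to 2 decimal places)

224.41


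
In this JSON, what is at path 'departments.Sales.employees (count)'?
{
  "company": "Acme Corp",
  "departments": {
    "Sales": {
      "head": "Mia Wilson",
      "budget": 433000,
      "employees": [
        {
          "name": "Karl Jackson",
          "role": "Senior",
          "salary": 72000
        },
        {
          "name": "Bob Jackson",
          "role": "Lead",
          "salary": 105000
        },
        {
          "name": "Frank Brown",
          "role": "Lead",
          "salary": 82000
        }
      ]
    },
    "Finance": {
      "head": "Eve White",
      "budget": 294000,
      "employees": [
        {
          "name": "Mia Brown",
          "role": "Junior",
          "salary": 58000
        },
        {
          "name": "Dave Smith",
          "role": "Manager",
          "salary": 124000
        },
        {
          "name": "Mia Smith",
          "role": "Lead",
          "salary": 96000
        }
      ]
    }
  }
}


Path: departments.Sales.employees (count)

Navigate:
  -> departments
  -> Sales
  -> employees (array, length 3)

3


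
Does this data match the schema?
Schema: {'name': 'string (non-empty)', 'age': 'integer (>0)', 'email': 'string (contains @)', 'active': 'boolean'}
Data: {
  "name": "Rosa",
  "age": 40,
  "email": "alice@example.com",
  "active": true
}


Validating each field against schema:
  name: OK (non-empty string)
  age: OK (positive integer)
  email: OK (string with @)
  active: OK (boolean)

Result: VALID

VALID


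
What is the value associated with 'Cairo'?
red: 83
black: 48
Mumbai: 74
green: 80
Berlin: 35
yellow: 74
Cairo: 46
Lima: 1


Looking up key 'Cairo'
Value: 46

46


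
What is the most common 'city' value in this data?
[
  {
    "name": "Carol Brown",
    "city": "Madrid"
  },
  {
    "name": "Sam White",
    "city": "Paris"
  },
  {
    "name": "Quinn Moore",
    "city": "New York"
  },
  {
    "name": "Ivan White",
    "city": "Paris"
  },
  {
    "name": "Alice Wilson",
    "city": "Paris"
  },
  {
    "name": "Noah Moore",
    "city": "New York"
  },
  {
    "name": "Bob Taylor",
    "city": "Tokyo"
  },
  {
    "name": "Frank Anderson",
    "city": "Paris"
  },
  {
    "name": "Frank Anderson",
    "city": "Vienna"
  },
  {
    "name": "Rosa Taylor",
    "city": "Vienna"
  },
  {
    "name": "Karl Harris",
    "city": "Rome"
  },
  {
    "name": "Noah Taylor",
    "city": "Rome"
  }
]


Counting 'city' values across 12 records:

  Paris: 4 ####
  New York: 2 ##
  Vienna: 2 ##
  Rome: 2 ##
  Madrid: 1 #
  Tokyo: 1 #

Most common: Paris (4 times)

Paris (4 times)


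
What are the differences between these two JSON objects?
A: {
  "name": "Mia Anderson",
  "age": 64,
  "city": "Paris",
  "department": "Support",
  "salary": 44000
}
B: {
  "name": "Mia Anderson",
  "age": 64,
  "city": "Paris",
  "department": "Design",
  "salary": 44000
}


Comparing each field (in key order):
  name: same
  age: same
  city: same
  department: DIFFERENT
  salary: same
Differences:
  department: Support -> Design

1 field(s) changed

1 change: department


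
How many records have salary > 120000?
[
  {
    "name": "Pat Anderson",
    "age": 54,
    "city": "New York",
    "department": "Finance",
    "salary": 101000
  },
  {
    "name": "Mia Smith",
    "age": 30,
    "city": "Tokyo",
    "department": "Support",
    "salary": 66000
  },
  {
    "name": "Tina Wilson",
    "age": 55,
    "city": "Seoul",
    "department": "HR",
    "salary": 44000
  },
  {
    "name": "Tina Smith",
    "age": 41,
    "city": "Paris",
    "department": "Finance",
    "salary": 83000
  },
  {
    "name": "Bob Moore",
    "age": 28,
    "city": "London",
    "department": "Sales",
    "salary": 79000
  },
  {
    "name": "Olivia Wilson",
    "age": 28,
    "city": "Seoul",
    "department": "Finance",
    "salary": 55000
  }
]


Data: 6 records
Condition: salary > 120000

Checking each record:
  Pat Anderson: 101000
  Mia Smith: 66000
  Tina Wilson: 44000
  Tina Smith: 83000
  Bob Moore: 79000
  Olivia Wilson: 55000

Count: 0

0


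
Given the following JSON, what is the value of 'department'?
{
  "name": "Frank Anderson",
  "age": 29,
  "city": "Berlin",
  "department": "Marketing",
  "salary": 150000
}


Looking up field 'department'
Value: Marketing

Marketing


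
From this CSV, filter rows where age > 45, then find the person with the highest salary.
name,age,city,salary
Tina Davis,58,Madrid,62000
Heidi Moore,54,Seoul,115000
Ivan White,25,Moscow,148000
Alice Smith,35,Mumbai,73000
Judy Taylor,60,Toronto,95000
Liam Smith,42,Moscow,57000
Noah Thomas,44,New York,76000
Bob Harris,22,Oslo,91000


Filter: age > 45
Sort by: salary (descending)

Filtered records (3):
  Heidi Moore, age 54, salary $115000
  Judy Taylor, age 60, salary $95000
  Tina Davis, age 58, salary $62000

Highest salary: Heidi Moore ($115000)

Heidi Moore


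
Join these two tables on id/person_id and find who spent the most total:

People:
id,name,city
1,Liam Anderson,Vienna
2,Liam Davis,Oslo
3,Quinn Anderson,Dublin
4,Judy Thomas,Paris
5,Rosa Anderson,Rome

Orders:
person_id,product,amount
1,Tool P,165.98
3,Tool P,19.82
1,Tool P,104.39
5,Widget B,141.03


Join on: people.id = orders.person_id

Joined rows:
  Liam Anderson (Vienna) bought Tool P for $165.98
  Quinn Anderson (Dublin) bought Tool P for $19.82
  Liam Anderson (Vienna) bought Tool P for $104.39
  Rosa Anderson (Rome) bought Widget B for $141.03

Total per person:
  Liam Anderson: $270.37
  Rosa Anderson: $141.03
  Quinn Anderson: $19.82

Top spender: Liam Anderson ($270.37)

Liam Anderson ($270.37)


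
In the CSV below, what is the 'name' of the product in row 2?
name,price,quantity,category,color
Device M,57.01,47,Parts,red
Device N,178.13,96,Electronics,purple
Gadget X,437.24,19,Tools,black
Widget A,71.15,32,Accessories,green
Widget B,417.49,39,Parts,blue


Query: Row 2 ('Device N'), column 'name'
Value: Device N

Device N


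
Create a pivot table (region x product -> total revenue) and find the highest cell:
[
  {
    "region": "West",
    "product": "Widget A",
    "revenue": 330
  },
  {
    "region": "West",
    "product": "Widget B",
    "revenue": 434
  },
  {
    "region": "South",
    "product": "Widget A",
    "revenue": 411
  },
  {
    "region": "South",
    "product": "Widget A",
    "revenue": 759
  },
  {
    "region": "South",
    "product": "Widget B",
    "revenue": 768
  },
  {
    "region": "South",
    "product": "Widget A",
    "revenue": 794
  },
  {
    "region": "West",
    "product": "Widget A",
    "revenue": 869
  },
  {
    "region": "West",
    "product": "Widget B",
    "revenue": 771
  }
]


Pivot: region (rows) x product (columns) -> total revenue

     Widget A      Widget B    
South         1964           768  
West          1199          1205  

Highest: South / Widget A = $1964

South / Widget A = $1964


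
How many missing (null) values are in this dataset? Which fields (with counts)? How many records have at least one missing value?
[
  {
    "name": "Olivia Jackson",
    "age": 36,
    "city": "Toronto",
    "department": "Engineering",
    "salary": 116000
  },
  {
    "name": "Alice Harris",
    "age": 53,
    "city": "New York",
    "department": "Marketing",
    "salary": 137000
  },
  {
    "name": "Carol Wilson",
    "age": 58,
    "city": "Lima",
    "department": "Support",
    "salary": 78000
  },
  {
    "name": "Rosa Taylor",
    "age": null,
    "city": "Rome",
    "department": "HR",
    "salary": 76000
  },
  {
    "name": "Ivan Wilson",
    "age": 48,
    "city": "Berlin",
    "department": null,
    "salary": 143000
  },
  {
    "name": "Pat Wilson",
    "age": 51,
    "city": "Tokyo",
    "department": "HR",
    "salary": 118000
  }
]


Checking for missing (null) values in 6 records:

  Olivia Jackson: complete
  Alice Harris: complete
  Carol Wilson: complete
  Rosa Taylor: age
  Ivan Wilson: department
  Pat Wilson: complete

Per field:
  name: 0 missing
  age: 1 missing
  city: 0 missing
  department: 1 missing
  salary: 0 missing

Total missing values: 2
Records with any missing: 2

2 missing values (age: 1, department: 1); 2 incomplete records


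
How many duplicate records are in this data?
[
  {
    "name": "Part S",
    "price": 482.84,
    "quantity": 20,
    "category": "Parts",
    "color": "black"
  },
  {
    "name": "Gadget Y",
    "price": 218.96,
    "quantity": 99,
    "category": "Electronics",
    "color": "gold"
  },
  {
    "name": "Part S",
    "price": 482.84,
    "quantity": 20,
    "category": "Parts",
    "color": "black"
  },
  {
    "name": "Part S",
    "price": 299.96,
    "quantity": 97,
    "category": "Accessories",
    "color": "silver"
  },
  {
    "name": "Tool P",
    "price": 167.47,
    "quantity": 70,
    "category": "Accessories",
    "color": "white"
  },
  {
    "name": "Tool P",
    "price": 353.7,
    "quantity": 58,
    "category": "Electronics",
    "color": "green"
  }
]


Checking 6 records for duplicates:

  Row 1: Part S ($482.84, qty 20)
  Row 2: Gadget Y ($218.96, qty 99)
  Row 3: Part S ($482.84, qty 20) <-- DUPLICATE
  Row 4: Part S ($299.96, qty 97)
  Row 5: Tool P ($167.47, qty 70)
  Row 6: Tool P ($353.7, qty 58)

Duplicates found: 1
Unique records: 5

1 duplicates, 5 unique


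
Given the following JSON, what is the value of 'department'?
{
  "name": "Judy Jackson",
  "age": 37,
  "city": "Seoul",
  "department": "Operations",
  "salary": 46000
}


Looking up field 'department'
Value: Operations

Operations


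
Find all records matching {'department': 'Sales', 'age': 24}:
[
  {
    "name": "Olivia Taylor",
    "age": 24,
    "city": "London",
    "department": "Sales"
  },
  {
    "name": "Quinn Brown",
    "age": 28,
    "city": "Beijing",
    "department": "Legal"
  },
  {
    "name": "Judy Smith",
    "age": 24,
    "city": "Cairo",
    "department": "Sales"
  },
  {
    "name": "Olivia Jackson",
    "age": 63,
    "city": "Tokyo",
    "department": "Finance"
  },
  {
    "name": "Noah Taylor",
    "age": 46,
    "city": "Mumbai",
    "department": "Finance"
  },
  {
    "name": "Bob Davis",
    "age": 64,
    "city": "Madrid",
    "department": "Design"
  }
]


Search criteria: {'department': 'Sales', 'age': 24}

Checking 6 records:
  Olivia Taylor: {department: Sales, age: 24} <-- MATCH
  Quinn Brown: {department: Legal, age: 28}
  Judy Smith: {department: Sales, age: 24} <-- MATCH
  Olivia Jackson: {department: Finance, age: 63}
  Noah Taylor: {department: Finance, age: 46}
  Bob Davis: {department: Design, age: 64}

Matches: ["Olivia Taylor", "Judy Smith"]

["Olivia Taylor", "Judy Smith"]


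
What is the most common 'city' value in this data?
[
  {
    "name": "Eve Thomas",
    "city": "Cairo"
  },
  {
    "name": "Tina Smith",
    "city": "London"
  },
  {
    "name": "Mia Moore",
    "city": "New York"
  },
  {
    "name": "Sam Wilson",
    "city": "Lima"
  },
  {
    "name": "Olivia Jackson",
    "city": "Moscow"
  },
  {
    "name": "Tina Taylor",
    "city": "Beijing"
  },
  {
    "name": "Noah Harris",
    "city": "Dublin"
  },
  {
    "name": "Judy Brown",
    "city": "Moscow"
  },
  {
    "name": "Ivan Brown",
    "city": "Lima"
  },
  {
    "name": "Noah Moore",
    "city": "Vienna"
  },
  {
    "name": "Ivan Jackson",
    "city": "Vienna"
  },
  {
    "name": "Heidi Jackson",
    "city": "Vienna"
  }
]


Counting 'city' values across 12 records:

  Vienna: 3 ###
  Lima: 2 ##
  Moscow: 2 ##
  Cairo: 1 #
  London: 1 #
  New York: 1 #
  Beijing: 1 #
  Dublin: 1 #

Most common: Vienna (3 times)

Vienna (3 times)


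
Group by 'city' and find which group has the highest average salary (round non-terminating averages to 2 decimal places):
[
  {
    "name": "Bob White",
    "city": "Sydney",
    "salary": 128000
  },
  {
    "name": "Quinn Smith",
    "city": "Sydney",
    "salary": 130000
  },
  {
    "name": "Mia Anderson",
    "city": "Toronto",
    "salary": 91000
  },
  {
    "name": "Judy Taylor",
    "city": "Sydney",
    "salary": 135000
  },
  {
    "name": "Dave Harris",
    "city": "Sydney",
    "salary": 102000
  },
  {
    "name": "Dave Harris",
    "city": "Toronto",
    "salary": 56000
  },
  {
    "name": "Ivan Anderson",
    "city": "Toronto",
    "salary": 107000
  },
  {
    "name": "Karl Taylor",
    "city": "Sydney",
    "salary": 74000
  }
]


Group by: city

Groups:
  Sydney: 5 people, avg salary = 569000/5 = $113800
  Toronto: 3 people, avg salary = 254000/3 ≈ $84666.67

Highest average salary: Sydney ($113800)

Sydney ($113800)


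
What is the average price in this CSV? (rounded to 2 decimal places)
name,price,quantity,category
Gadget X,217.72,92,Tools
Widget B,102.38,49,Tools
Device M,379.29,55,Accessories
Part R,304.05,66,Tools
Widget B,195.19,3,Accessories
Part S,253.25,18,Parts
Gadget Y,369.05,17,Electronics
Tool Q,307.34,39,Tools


Computing average price:
Values: [217.72, 102.38, 379.29, 304.05, 195.19, 253.25, 369.05, 307.34]
Sum = 2128.27
Count = 8
Average = 2128.27/8 = 266.03375 exactly -> 266.03 (rounded half-up to 2 decimal places)

266.03


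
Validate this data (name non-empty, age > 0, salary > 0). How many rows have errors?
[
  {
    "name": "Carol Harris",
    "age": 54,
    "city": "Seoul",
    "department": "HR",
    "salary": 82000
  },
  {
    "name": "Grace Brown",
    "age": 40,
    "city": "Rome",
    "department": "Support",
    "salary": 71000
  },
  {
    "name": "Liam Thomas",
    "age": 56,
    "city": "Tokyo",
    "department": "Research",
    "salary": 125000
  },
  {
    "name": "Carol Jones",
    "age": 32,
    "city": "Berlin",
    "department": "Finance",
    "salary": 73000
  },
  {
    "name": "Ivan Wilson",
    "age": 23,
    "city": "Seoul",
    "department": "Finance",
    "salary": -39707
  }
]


Validating 5 records:
Rules: name non-empty, age > 0, salary > 0

  Row 1 (Carol Harris): OK
  Row 2 (Grace Brown): OK
  Row 3 (Liam Thomas): OK
  Row 4 (Carol Jones): OK
  Row 5 (Ivan Wilson): negative salary: -39707

Total errors: 1

1 errors


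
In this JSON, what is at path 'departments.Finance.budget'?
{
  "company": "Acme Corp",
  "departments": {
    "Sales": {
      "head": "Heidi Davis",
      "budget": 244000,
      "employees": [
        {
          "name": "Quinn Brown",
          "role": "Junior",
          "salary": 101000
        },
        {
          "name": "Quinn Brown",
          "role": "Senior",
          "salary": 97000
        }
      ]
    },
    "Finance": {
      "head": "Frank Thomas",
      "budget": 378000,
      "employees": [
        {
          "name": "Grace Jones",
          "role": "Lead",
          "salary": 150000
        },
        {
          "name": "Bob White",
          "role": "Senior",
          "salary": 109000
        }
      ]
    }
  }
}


Path: departments.Finance.budget

Navigate:
  -> departments
  -> Finance
  -> budget = 378000

378000


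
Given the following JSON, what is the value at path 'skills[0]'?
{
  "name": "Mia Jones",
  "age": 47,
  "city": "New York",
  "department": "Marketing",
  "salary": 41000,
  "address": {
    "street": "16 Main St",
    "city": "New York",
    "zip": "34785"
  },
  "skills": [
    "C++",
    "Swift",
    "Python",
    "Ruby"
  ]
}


Query: skills[0]
Path: skills -> first element
Value: C++

C++


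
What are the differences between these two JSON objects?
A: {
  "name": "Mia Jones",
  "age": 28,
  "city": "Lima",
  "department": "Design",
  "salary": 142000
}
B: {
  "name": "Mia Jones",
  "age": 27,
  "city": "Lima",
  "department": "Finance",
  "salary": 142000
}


Comparing each field (in key order):
  name: same
  age: DIFFERENT
  city: same
  department: DIFFERENT
  salary: same
Differences:
  age: 28 -> 27
  department: Design -> Finance

2 field(s) changed

2 changes: age, department


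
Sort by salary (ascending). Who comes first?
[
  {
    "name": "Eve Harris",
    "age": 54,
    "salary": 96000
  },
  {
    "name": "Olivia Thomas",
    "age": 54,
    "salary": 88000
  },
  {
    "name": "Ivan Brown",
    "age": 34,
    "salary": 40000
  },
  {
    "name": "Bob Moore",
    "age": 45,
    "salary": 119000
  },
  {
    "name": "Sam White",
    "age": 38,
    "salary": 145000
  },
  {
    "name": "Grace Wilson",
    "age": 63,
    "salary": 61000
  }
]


Sort by: salary (ascending)

Sorted order:
  1. Ivan Brown (salary = 40000)
  2. Grace Wilson (salary = 61000)
  3. Olivia Thomas (salary = 88000)
  4. Eve Harris (salary = 96000)
  5. Bob Moore (salary = 119000)
  6. Sam White (salary = 145000)

First: Ivan Brown

Ivan Brown


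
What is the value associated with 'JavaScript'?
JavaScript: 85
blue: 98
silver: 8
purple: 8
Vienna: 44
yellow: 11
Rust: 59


Looking up key 'JavaScript'
Value: 85

85


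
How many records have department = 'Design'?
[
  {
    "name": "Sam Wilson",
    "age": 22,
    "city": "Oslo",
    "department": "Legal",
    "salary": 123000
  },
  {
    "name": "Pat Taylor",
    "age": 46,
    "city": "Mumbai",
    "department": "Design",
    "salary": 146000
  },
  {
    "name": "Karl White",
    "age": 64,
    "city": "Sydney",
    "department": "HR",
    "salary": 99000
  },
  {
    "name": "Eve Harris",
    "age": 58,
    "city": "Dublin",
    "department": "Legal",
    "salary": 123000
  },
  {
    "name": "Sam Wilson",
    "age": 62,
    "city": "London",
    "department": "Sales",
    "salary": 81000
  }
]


Data: 5 records
Condition: department = 'Design'

Checking each record:
  Sam Wilson: Legal
  Pat Taylor: Design MATCH
  Karl White: HR
  Eve Harris: Legal
  Sam Wilson: Sales

Count: 1

1


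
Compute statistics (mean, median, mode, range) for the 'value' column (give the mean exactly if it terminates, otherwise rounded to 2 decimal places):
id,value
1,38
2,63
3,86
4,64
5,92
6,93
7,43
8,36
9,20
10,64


Data: [38, 63, 86, 64, 92, 93, 43, 36, 20, 64]
Count: 10
Sum: 599
Mean: 599/10 = 59.9
Sorted: [20, 36, 38, 43, 63, 64, 64, 86, 92, 93]
Median: 63.5
Mode: 64 (2 times)
Range: 93 - 20 = 73
Min: 20, Max: 93

mean=59.9, median=63.5, mode=64, range=73


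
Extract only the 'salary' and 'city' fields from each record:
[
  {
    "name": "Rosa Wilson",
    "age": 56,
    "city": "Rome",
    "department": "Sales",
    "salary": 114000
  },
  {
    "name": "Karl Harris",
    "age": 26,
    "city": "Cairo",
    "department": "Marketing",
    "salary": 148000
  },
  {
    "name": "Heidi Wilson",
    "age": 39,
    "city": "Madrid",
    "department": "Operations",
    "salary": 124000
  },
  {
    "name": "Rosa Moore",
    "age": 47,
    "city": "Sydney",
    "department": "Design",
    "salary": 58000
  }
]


Original: 4 records with fields: name, age, city, department, salary
Keep: ['salary', 'city']
Drop: ['name', 'age', 'department']
Result: 4 records, 2 fields each

[
  {
    "salary": 114000,
    "city": "Rome"
  },
  {
    "salary": 148000,
    "city": "Cairo"
  },
  {
    "salary": 124000,
    "city": "Madrid"
  },
  {
    "salary": 58000,
    "city": "Sydney"
  }
]


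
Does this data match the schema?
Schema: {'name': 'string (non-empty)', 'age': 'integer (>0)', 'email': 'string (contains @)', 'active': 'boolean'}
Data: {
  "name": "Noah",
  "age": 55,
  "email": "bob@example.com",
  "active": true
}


Validating each field against schema:
  name: OK (non-empty string)
  age: OK (positive integer)
  email: OK (string with @)
  active: OK (boolean)

Result: VALID

VALID


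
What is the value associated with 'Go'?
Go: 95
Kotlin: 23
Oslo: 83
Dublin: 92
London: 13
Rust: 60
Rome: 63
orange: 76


Looking up key 'Go'
Value: 95

95


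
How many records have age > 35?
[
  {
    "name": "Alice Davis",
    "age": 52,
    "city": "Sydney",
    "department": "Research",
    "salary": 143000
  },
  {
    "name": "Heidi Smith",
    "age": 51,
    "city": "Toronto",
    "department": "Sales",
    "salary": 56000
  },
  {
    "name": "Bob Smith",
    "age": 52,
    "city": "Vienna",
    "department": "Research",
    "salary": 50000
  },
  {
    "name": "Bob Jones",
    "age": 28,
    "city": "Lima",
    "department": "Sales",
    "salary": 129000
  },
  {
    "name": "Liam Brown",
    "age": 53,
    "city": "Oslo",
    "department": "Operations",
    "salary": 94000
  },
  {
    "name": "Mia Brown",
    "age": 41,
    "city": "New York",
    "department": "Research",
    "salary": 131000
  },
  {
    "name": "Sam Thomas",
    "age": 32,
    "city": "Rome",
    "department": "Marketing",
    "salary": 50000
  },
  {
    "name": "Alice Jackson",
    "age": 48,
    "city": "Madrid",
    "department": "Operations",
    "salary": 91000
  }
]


Data: 8 records
Condition: age > 35

Checking each record:
  Alice Davis: 52 MATCH
  Heidi Smith: 51 MATCH
  Bob Smith: 52 MATCH
  Bob Jones: 28
  Liam Brown: 53 MATCH
  Mia Brown: 41 MATCH
  Sam Thomas: 32
  Alice Jackson: 48 MATCH

Count: 6

6


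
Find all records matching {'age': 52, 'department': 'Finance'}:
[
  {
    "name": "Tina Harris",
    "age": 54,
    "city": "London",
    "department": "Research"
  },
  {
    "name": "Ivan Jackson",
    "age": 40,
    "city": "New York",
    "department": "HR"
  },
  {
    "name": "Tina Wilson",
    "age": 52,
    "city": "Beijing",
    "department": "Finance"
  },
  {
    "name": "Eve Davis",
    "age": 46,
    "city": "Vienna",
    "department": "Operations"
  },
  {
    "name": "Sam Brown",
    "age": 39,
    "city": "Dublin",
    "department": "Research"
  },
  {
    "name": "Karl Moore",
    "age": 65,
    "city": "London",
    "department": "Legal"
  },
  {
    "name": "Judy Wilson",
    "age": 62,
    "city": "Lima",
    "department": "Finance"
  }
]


Search criteria: {'age': 52, 'department': 'Finance'}

Checking 7 records:
  Tina Harris: {age: 54, department: Research}
  Ivan Jackson: {age: 40, department: HR}
  Tina Wilson: {age: 52, department: Finance} <-- MATCH
  Eve Davis: {age: 46, department: Operations}
  Sam Brown: {age: 39, department: Research}
  Karl Moore: {age: 65, department: Legal}
  Judy Wilson: {age: 62, department: Finance}

Matches: ["Tina Wilson"]

["Tina Wilson"]


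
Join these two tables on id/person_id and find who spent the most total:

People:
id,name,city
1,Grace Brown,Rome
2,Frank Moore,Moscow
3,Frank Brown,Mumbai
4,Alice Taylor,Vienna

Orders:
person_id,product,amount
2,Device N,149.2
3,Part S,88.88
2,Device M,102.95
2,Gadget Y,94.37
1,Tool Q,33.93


Join on: people.id = orders.person_id

Joined rows:
  Frank Moore (Moscow) bought Device N for $149.2
  Frank Brown (Mumbai) bought Part S for $88.88
  Frank Moore (Moscow) bought Device M for $102.95
  Frank Moore (Moscow) bought Gadget Y for $94.37
  Grace Brown (Rome) bought Tool Q for $33.93

Total per person:
  Frank Moore: $346.52
  Frank Brown: $88.88
  Grace Brown: $33.93

Top spender: Frank Moore ($346.52)

Frank Moore ($346.52)


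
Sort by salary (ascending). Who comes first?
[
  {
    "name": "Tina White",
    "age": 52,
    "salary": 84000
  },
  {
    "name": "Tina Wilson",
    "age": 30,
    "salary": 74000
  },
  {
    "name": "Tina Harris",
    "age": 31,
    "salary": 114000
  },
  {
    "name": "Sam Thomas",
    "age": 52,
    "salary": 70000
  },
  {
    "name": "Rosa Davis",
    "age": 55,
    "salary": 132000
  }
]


Sort by: salary (ascending)

Sorted order:
  1. Sam Thomas (salary = 70000)
  2. Tina Wilson (salary = 74000)
  3. Tina White (salary = 84000)
  4. Tina Harris (salary = 114000)
  5. Rosa Davis (salary = 132000)

First: Sam Thomas

Sam Thomas


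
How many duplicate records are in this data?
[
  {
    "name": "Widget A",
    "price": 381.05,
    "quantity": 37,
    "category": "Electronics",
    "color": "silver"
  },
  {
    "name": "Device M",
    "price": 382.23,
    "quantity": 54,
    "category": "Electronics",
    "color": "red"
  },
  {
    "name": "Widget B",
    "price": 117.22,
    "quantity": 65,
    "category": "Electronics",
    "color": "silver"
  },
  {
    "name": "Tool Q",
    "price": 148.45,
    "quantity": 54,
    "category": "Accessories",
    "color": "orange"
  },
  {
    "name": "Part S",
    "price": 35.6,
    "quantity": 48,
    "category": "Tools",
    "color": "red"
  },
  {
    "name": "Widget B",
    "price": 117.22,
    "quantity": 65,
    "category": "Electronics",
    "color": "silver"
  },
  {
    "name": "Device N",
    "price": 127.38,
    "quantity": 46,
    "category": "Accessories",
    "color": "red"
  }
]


Checking 7 records for duplicates:

  Row 1: Widget A ($381.05, qty 37)
  Row 2: Device M ($382.23, qty 54)
  Row 3: Widget B ($117.22, qty 65)
  Row 4: Tool Q ($148.45, qty 54)
  Row 5: Part S ($35.6, qty 48)
  Row 6: Widget B ($117.22, qty 65) <-- DUPLICATE
  Row 7: Device N ($127.38, qty 46)

Duplicates found: 1
Unique records: 6

1 duplicates, 6 unique


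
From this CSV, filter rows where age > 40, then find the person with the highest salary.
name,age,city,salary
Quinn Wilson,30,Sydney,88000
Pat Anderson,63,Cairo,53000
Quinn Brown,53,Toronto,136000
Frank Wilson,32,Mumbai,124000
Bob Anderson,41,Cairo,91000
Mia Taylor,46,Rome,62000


Filter: age > 40
Sort by: salary (descending)

Filtered records (4):
  Quinn Brown, age 53, salary $136000
  Bob Anderson, age 41, salary $91000
  Mia Taylor, age 46, salary $62000
  Pat Anderson, age 63, salary $53000

Highest salary: Quinn Brown ($136000)

Quinn Brown


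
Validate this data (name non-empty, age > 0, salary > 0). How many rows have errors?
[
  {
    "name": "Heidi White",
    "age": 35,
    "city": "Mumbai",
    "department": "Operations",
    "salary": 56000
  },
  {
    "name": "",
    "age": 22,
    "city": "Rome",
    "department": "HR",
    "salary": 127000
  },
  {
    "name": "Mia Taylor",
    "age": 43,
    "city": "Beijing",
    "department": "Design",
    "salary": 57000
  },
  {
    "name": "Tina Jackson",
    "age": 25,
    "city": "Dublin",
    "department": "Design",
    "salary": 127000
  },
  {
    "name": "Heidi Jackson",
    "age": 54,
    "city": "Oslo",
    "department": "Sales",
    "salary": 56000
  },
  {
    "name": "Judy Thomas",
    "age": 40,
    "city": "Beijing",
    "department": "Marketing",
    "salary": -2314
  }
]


Validating 6 records:
Rules: name non-empty, age > 0, salary > 0

  Row 1 (Heidi White): OK
  Row 2 (???): empty name
  Row 3 (Mia Taylor): OK
  Row 4 (Tina Jackson): OK
  Row 5 (Heidi Jackson): OK
  Row 6 (Judy Thomas): negative salary: -2314

Total errors: 2

2 errors


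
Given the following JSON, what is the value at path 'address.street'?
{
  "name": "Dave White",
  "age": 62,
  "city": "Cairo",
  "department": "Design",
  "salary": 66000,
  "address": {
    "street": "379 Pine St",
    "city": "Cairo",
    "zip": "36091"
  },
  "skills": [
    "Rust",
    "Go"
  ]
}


Query: address.street
Path: address -> street
Value: 379 Pine St

379 Pine St


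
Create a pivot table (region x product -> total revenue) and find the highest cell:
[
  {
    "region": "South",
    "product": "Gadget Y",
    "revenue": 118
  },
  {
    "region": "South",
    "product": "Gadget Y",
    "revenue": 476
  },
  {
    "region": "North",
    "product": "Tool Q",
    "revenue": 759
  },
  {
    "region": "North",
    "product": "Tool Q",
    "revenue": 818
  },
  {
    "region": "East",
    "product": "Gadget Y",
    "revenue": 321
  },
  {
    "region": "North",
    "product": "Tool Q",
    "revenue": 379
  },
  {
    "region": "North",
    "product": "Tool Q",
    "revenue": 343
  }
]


Pivot: region (rows) x product (columns) -> total revenue

     Gadget Y      Tool Q      
East           321             0  
North            0          2299  
South          594             0  

Highest: North / Tool Q = $2299

North / Tool Q = $2299


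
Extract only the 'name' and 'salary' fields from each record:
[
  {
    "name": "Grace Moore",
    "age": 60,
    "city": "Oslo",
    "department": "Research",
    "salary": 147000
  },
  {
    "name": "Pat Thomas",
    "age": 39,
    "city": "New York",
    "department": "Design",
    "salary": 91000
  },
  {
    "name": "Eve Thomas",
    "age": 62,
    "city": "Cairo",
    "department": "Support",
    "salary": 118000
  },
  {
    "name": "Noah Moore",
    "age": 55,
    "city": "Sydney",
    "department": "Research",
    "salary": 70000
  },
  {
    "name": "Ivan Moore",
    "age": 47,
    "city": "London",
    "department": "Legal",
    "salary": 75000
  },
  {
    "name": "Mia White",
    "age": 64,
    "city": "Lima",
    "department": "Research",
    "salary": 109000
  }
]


Original: 6 records with fields: name, age, city, department, salary
Keep: ['name', 'salary']
Drop: ['age', 'city', 'department']
Result: 6 records, 2 fields each

[
  {
    "name": "Grace Moore",
    "salary": 147000
  },
  {
    "name": "Pat Thomas",
    "salary": 91000
  },
  {
    "name": "Eve Thomas",
    "salary": 118000
  },
  {
    "name": "Noah Moore",
    "salary": 70000
  },
  {
    "name": "Ivan Moore",
    "salary": 75000
  },
  {
    "name": "Mia White",
    "salary": 109000
  }
]


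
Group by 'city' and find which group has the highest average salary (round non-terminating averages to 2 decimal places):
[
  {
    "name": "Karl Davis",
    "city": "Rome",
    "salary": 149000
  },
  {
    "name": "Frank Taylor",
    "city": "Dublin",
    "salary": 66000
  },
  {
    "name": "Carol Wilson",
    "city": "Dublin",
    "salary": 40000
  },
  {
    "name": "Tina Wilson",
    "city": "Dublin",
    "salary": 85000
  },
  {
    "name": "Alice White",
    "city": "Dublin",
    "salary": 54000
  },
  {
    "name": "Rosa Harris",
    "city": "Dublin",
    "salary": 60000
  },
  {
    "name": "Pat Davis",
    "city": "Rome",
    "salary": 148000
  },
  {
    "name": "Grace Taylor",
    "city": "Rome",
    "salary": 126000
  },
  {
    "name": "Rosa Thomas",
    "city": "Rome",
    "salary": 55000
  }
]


Group by: city

Groups:
  Dublin: 5 people, avg salary = 305000/5 = $61000
  Rome: 4 people, avg salary = 478000/4 = $119500

Highest average salary: Rome ($119500)

Rome ($119500)
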